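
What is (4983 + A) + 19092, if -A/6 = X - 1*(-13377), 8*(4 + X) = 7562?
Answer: -123669/2 ≈ -61835.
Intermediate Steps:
X = 3765/4 (X = -4 + (⅛)*7562 = -4 + 3781/4 = 3765/4 ≈ 941.25)
A = -171819/2 (A = -6*(3765/4 - 1*(-13377)) = -6*(3765/4 + 13377) = -6*57273/4 = -171819/2 ≈ -85910.)
(4983 + A) + 19092 = (4983 - 171819/2) + 19092 = -161853/2 + 19092 = -123669/2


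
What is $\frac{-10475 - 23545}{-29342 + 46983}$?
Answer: $- \frac{34020}{17641} \approx -1.9285$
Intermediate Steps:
$\frac{-10475 - 23545}{-29342 + 46983} = - \frac{34020}{17641}$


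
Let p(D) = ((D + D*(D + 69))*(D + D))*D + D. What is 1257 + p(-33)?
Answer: -2658114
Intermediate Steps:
p(D) = D + 2*D²*(D + D*(69 + D)) (p(D) = ((D + D*(69 + D))*(2*D))*D + D = (2*D*(D + D*(69 + D)))*D + D = 2*D²*(D + D*(69 + D)) + D = D + 2*D²*(D + D*(69 + D)))
1257 + p(-33) = 1257 + (-33 + 2*(-33)⁴ + 140*(-33)³) = 1257 + (-33 + 2*1185921 + 140*(-35937)) = 1257 + (-33 + 2371842 - 5031180) = 1257 - 2659371 = -2658114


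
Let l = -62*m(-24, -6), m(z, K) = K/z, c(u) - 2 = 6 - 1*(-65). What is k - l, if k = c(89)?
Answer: 177/2 ≈ 88.500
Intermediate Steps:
c(u) = 73 (c(u) = 2 + (6 - 1*(-65)) = 2 + (6 + 65) = 2 + 71 = 73)
k = 73
l = -31/2 (l = -(-372)/(-24) = -(-372)*(-1)/24 = -62*1/4 = -31/2 ≈ -15.500)
k - l = 73 - 1*(-31/2) = 73 + 31/2 = 177/2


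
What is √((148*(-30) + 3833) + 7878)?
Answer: √7271 ≈ 85.270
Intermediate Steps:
√((148*(-30) + 3833) + 7878) = √((-4440 + 3833) + 7878) = √(-607 + 7878) = √7271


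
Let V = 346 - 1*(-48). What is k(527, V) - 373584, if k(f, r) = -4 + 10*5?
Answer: -373538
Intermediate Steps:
V = 394 (V = 346 + 48 = 394)
k(f, r) = 46 (k(f, r) = -4 + 50 = 46)
k(527, V) - 373584 = 46 - 373584 = -373538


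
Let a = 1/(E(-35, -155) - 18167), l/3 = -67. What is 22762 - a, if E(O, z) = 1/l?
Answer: 83116991017/3651568 ≈ 22762.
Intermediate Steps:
l = -201 (l = 3*(-67) = -201)
E(O, z) = -1/201 (E(O, z) = 1/(-201) = -1/201)
a = -201/3651568 (a = 1/(-1/201 - 18167) = 1/(-3651568/201) = -201/3651568 ≈ -5.5045e-5)
22762 - a = 22762 - 1*(-201/3651568) = 22762 + 201/3651568 = 83116991017/3651568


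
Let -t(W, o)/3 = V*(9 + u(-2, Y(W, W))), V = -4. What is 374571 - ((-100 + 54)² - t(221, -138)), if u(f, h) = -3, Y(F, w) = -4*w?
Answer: 372527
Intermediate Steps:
t(W, o) = 72 (t(W, o) = -(-12)*(9 - 3) = -(-12)*6 = -3*(-24) = 72)
374571 - ((-100 + 54)² - t(221, -138)) = 374571 - ((-100 + 54)² - 1*72) = 374571 - ((-46)² - 72) = 374571 - (2116 - 72) = 374571 - 1*2044 = 374571 - 2044 = 372527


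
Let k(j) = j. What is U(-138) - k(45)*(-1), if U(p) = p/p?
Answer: 46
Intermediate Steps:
U(p) = 1
U(-138) - k(45)*(-1) = 1 - 45*(-1) = 1 - 1*(-45) = 1 + 45 = 46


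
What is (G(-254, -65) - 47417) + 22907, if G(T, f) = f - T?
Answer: -24321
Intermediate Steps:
(G(-254, -65) - 47417) + 22907 = ((-65 - 1*(-254)) - 47417) + 22907 = ((-65 + 254) - 47417) + 22907 = (189 - 47417) + 22907 = -47228 + 22907 = -24321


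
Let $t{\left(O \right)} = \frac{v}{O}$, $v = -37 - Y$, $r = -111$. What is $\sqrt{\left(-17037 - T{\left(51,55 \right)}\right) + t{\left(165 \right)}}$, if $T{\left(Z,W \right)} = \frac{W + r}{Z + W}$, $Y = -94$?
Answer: $\frac{6 i \sqrt{4021105495}}{2915} \approx 130.52 i$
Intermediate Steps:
$T{\left(Z,W \right)} = \frac{-111 + W}{W + Z}$ ($T{\left(Z,W \right)} = \frac{W - 111}{Z + W} = \frac{-111 + W}{W + Z}$)
$v = 57$ ($v = -37 - -94 = -37 + 94 = 57$)
$t{\left(O \right)} = \frac{57}{O}$
$\sqrt{\left(-17037 - T{\left(51,55 \right)}\right) + t{\left(165 \right)}} = \sqrt{\left(-17037 - \frac{-111 + 55}{55 + 51}\right) + \frac{57}{165}} = \sqrt{\left(-17037 - \frac{1}{106} \left(-56\right)\right) + 57 \cdot \frac{1}{165}} = \sqrt{\left(-17037 - \frac{1}{106} \left(-56\right)\right) + \frac{19}{55}} = \sqrt{\left(-17037 - - \frac{28}{53}\right) + \frac{19}{55}} = \sqrt{\left(-17037 + \frac{28}{53}\right) + \frac{19}{55}} = \sqrt{- \frac{902933}{53} + \frac{19}{55}} = \sqrt{- \frac{49660308}{2915}} = \frac{6 i \sqrt{4021105495}}{2915}$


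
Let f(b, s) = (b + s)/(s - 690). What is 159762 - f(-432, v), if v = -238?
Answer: 74129233/464 ≈ 1.5976e+5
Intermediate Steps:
f(b, s) = (b + s)/(-690 + s)
159762 - f(-432, v) = 159762 - (-432 - 238)/(-690 - 238) = 159762 - (-670)/(-928) = 159762 - (-1)*(-670)/928 = 159762 - 1*335/464 = 159762 - 335/464 = 74129233/464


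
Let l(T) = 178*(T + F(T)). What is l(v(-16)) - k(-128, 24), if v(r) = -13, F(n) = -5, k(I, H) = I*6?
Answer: -2436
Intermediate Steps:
k(I, H) = 6*I
l(T) = -890 + 178*T (l(T) = 178*(T - 5) = 178*(-5 + T) = -890 + 178*T)
l(v(-16)) - k(-128, 24) = (-890 + 178*(-13)) - 6*(-128) = (-890 - 2314) - 1*(-768) = -3204 + 768 = -2436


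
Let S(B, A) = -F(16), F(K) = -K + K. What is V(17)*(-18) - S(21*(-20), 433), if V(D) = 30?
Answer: -540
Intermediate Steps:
F(K) = 0
S(B, A) = 0 (S(B, A) = -1*0 = 0)
V(17)*(-18) - S(21*(-20), 433) = 30*(-18) - 1*0 = -540 + 0 = -540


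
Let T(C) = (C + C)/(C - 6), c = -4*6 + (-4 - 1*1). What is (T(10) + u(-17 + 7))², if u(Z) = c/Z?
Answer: 6241/100 ≈ 62.410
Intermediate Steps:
c = -29 (c = -24 + (-4 - 1) = -24 - 5 = -29)
u(Z) = -29/Z
T(C) = 2*C/(-6 + C) (T(C) = (2*C)/(-6 + C) = 2*C/(-6 + C))
(T(10) + u(-17 + 7))² = (2*10/(-6 + 10) - 29/(-17 + 7))² = (2*10/4 - 29/(-10))² = (2*10*(¼) - 29*(-⅒))² = (5 + 29/10)² = (79/10)² = 6241/100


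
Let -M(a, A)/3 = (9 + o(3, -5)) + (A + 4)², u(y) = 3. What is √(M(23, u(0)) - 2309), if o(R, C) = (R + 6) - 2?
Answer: 2*I*√626 ≈ 50.04*I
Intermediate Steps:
o(R, C) = 4 + R (o(R, C) = (6 + R) - 2 = 4 + R)
M(a, A) = -48 - 3*(4 + A)² (M(a, A) = -3*((9 + (4 + 3)) + (A + 4)²) = -3*((9 + 7) + (4 + A)²) = -3*(16 + (4 + A)²) = -48 - 3*(4 + A)²)
√(M(23, u(0)) - 2309) = √((-48 - 3*(4 + 3)²) - 2309) = √((-48 - 3*7²) - 2309) = √((-48 - 3*49) - 2309) = √((-48 - 147) - 2309) = √(-195 - 2309) = √(-2504) = 2*I*√626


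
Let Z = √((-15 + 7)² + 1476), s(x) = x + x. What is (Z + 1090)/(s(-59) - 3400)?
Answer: -545/1759 - √385/1759 ≈ -0.32099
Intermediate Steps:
s(x) = 2*x
Z = 2*√385 (Z = √((-8)² + 1476) = √(64 + 1476) = √1540 = 2*√385 ≈ 39.243)
(Z + 1090)/(s(-59) - 3400) = (2*√385 + 1090)/(2*(-59) - 3400) = (1090 + 2*√385)/(-118 - 3400) = (1090 + 2*√385)/(-3518) = (1090 + 2*√385)*(-1/3518) = -545/1759 - √385/1759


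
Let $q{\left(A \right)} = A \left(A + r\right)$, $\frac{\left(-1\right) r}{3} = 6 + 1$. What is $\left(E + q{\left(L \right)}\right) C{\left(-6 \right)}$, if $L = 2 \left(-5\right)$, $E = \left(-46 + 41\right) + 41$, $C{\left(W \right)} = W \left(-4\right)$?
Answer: $8304$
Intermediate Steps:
$C{\left(W \right)} = - 4 W$
$r = -21$ ($r = - 3 \left(6 + 1\right) = \left(-3\right) 7 = -21$)
$E = 36$ ($E = -5 + 41 = 36$)
$L = -10$
$q{\left(A \right)} = A \left(-21 + A\right)$ ($q{\left(A \right)} = A \left(A - 21\right) = A \left(-21 + A\right)$)
$\left(E + q{\left(L \right)}\right) C{\left(-6 \right)} = \left(36 - 10 \left(-21 - 10\right)\right) \left(\left(-4\right) \left(-6\right)\right) = \left(36 - -310\right) 24 = \left(36 + 310\right) 24 = 346 \cdot 24 = 8304$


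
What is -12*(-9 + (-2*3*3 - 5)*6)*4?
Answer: 7056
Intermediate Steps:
-12*(-9 + (-2*3*3 - 5)*6)*4 = -12*(-9 + (-6*3 - 5)*6)*4 = -12*(-9 + (-18 - 5)*6)*4 = -12*(-9 - 23*6)*4 = -12*(-9 - 138)*4 = -(-1764)*4 = -12*(-588) = 7056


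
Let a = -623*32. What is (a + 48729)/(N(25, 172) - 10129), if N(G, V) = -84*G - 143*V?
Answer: -28793/36825 ≈ -0.78189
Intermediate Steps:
N(G, V) = -143*V - 84*G
a = -19936
(a + 48729)/(N(25, 172) - 10129) = (-19936 + 48729)/((-143*172 - 84*25) - 10129) = 28793/((-24596 - 2100) - 10129) = 28793/(-26696 - 10129) = 28793/(-36825) = 28793*(-1/36825) = -28793/36825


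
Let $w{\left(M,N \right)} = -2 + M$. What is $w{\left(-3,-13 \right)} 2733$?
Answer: $-13665$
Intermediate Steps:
$w{\left(-3,-13 \right)} 2733 = \left(-2 - 3\right) 2733 = \left(-5\right) 2733 = -13665$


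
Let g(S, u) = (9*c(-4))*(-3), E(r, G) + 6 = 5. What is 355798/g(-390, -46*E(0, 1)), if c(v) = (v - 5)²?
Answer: -355798/2187 ≈ -162.69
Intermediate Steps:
c(v) = (-5 + v)²
E(r, G) = -1 (E(r, G) = -6 + 5 = -1)
g(S, u) = -2187 (g(S, u) = (9*(-5 - 4)²)*(-3) = (9*(-9)²)*(-3) = (9*81)*(-3) = 729*(-3) = -2187)
355798/g(-390, -46*E(0, 1)) = 355798/(-2187) = 355798*(-1/2187) = -355798/2187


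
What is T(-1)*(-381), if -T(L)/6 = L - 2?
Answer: -6858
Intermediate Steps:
T(L) = 12 - 6*L (T(L) = -6*(L - 2) = -6*(-2 + L) = 12 - 6*L)
T(-1)*(-381) = (12 - 6*(-1))*(-381) = (12 + 6)*(-381) = 18*(-381) = -6858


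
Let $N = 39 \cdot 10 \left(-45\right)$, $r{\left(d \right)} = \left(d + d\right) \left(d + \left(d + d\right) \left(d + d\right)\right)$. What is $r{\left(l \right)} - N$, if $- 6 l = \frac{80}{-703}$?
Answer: $\frac{164629204319750}{9380581029} \approx 17550.0$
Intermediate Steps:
$l = \frac{40}{2109}$ ($l = - \frac{80 \frac{1}{-703}}{6} = - \frac{80 \left(- \frac{1}{703}\right)}{6} = \left(- \frac{1}{6}\right) \left(- \frac{80}{703}\right) = \frac{40}{2109} \approx 0.018966$)
$r{\left(d \right)} = 2 d \left(d + 4 d^{2}\right)$ ($r{\left(d \right)} = 2 d \left(d + 2 d 2 d\right) = 2 d \left(d + 4 d^{2}\right)$)
$N = -17550$ ($N = 390 \left(-45\right) = -17550$)
$r{\left(l \right)} - N = \left(\frac{40}{2109}\right)^{2} \left(2 + 8 \cdot \frac{40}{2109}\right) - -17550 = \frac{1600 \left(2 + \frac{320}{2109}\right)}{4447881} + 17550 = \frac{1600}{4447881} \cdot \frac{4538}{2109} + 17550 = \frac{7260800}{9380581029} + 17550 = \frac{164629204319750}{9380581029}$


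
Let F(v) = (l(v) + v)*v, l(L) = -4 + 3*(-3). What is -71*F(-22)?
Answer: -54670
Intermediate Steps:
l(L) = -13 (l(L) = -4 - 9 = -13)
F(v) = v*(-13 + v) (F(v) = (-13 + v)*v = v*(-13 + v))
-71*F(-22) = -(-1562)*(-13 - 22) = -(-1562)*(-35) = -71*770 = -54670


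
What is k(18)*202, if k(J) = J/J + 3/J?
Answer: 707/3 ≈ 235.67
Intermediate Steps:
k(J) = 1 + 3/J
k(18)*202 = ((3 + 18)/18)*202 = ((1/18)*21)*202 = (7/6)*202 = 707/3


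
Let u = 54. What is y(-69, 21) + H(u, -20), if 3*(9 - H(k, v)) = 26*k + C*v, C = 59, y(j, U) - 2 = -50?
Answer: -341/3 ≈ -113.67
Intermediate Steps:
y(j, U) = -48 (y(j, U) = 2 - 50 = -48)
H(k, v) = 9 - 59*v/3 - 26*k/3 (H(k, v) = 9 - (26*k + 59*v)/3 = 9 + (-59*v/3 - 26*k/3) = 9 - 59*v/3 - 26*k/3)
y(-69, 21) + H(u, -20) = -48 + (9 - 59/3*(-20) - 26/3*54) = -48 + (9 + 1180/3 - 468) = -48 - 197/3 = -341/3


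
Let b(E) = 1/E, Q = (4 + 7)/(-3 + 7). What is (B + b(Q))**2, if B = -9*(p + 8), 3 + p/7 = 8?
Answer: 18088009/121 ≈ 1.4949e+5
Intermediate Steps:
p = 35 (p = -21 + 7*8 = -21 + 56 = 35)
Q = 11/4 ≈ 2.7500
B = -387 (B = -9*(35 + 8) = -9*43 = -387)
b(E) = 1/E
(B + b(Q))**2 = (-387 + 1/(11/4))**2 = (-387 + 4/11)**2 = (-4253/11)**2 = 18088009/121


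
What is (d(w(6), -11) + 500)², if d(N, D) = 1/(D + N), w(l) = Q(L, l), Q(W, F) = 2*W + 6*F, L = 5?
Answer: 306285001/1225 ≈ 2.5003e+5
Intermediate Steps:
w(l) = 10 + 6*l (w(l) = 2*5 + 6*l = 10 + 6*l)
(d(w(6), -11) + 500)² = (1/(-11 + (10 + 6*6)) + 500)² = (1/(-11 + (10 + 36)) + 500)² = (1/(-11 + 46) + 500)² = (1/35 + 500)² = (17501/35)² = 306285001/1225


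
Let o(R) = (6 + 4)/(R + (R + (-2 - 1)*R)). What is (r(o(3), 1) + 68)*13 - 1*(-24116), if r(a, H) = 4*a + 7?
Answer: 74753/3 ≈ 24918.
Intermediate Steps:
o(R) = -10/R (o(R) = 10/(R + (R - 3*R)) = 10/(R - 2*R) = 10/((-R)) = 10*(-1/R) = -10/R)
r(a, H) = 7 + 4*a
(r(o(3), 1) + 68)*13 - 1*(-24116) = ((7 + 4*(-10/3)) + 68)*13 - 1*(-24116) = ((7 + 4*(-10*1/3)) + 68)*13 + 24116 = ((7 + 4*(-10/3)) + 68)*13 + 24116 = ((7 - 40/3) + 68)*13 + 24116 = (-19/3 + 68)*13 + 24116 = (185/3)*13 + 24116 = 2405/3 + 24116 = 74753/3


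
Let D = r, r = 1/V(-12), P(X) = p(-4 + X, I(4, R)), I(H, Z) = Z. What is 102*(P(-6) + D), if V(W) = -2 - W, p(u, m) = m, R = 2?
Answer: 1071/5 ≈ 214.20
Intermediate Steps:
P(X) = 2
r = 1/10 (r = 1/(-2 - 1*(-12)) = 1/(-2 + 12) = 1/10 ≈ 0.10000)
D = 1/10 ≈ 0.10000
102*(P(-6) + D) = 102*(2 + 1/10) = 102*(21/10) = 1071/5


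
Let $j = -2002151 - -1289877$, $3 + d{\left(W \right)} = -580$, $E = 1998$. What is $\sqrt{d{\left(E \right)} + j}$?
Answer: $i \sqrt{712857} \approx 844.31 i$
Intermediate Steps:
$d{\left(W \right)} = -583$ ($d{\left(W \right)} = -3 - 580 = -583$)
$j = -712274$ ($j = -2002151 + 1289877 = -712274$)
$\sqrt{d{\left(E \right)} + j} = \sqrt{-583 - 712274} = \sqrt{-712857} = i \sqrt{712857}$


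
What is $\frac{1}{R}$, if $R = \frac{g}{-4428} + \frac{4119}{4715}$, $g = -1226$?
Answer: $\frac{254610}{292921} \approx 0.86921$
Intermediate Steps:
$R = \frac{292921}{254610}$ ($R = - \frac{1226}{-4428} + \frac{4119}{4715} = \left(-1226\right) \left(- \frac{1}{4428}\right) + 4119 \cdot \frac{1}{4715} = \frac{613}{2214} + \frac{4119}{4715} = \frac{292921}{254610} \approx 1.1505$)
$\frac{1}{R} = \frac{1}{\frac{292921}{254610}} = \frac{254610}{292921}$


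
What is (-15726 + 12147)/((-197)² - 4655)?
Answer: -3579/34154 ≈ -0.10479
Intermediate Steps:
(-15726 + 12147)/((-197)² - 4655) = -3579/(38809 - 4655) = -3579/34154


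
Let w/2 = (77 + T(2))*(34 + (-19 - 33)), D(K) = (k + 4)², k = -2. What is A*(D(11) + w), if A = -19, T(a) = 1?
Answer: 53276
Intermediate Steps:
D(K) = 4 (D(K) = (-2 + 4)² = 2² = 4)
w = -2808 (w = 2*((77 + 1)*(34 + (-19 - 33))) = 2*(78*(34 - 52)) = 2*(78*(-18)) = 2*(-1404) = -2808)
A*(D(11) + w) = -19*(4 - 2808) = -19*(-2804) = 53276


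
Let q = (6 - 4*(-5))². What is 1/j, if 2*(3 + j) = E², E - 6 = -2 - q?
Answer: 1/225789 ≈ 4.4289e-6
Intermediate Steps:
q = 676 (q = (6 + 20)² = 26² = 676)
E = -672 (E = 6 + (-2 - 1*676) = 6 + (-2 - 676) = 6 - 678 = -672)
j = 225789 (j = -3 + (½)*(-672)² = -3 + (½)*451584 = -3 + 225792 = 225789)
1/j = 1/225789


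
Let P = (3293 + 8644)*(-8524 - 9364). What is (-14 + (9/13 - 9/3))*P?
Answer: 3482166144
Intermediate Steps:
P = -213529056 (P = 11937*(-17888) = -213529056)
(-14 + (9/13 - 9/3))*P = (-14 + (9/13 - 9/3))*(-213529056) = (-14 + (9*(1/13) - 9*⅓))*(-213529056) = (-14 + (9/13 - 3))*(-213529056) = (-14 - 30/13)*(-213529056) = -212/13*(-213529056) = 3482166144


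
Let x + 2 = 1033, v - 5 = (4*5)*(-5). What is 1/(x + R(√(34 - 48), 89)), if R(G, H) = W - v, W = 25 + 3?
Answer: 1/1154 ≈ 0.00086655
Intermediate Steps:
v = -95 (v = 5 + (4*5)*(-5) = 5 + 20*(-5) = 5 - 100 = -95)
x = 1031 (x = -2 + 1033 = 1031)
W = 28
R(G, H) = 123 (R(G, H) = 28 - 1*(-95) = 28 + 95 = 123)
1/(x + R(√(34 - 48), 89)) = 1/(1031 + 123) = 1/1154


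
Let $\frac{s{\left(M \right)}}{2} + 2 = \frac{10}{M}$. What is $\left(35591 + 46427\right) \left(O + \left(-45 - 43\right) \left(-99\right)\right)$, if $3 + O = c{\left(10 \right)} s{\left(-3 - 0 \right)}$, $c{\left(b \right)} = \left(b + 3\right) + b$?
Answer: $\frac{2082519038}{3} \approx 6.9417 \cdot 10^{8}$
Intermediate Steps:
$s{\left(M \right)} = -4 + \frac{20}{M}$ ($s{\left(M \right)} = -4 + 2 \frac{10}{M} = -4 + \frac{20}{M}$)
$c{\left(b \right)} = 3 + 2 b$ ($c{\left(b \right)} = \left(3 + b\right) + b = 3 + 2 b$)
$O = - \frac{745}{3}$ ($O = -3 + \left(3 + 2 \cdot 10\right) \left(-4 + \frac{20}{-3 - 0}\right) = -3 + \left(3 + 20\right) \left(-4 + \frac{20}{-3 + 0}\right) = -3 + 23 \left(-4 + \frac{20}{-3}\right) = -3 + 23 \left(-4 + 20 \left(- \frac{1}{3}\right)\right) = -3 + 23 \left(-4 - \frac{20}{3}\right) = -3 + 23 \left(- \frac{32}{3}\right) = -3 - \frac{736}{3} = - \frac{745}{3} \approx -248.33$)
$\left(35591 + 46427\right) \left(O + \left(-45 - 43\right) \left(-99\right)\right) = \left(35591 + 46427\right) \left(- \frac{745}{3} + \left(-45 - 43\right) \left(-99\right)\right) = 82018 \left(- \frac{745}{3} - -8712\right) = 82018 \left(- \frac{745}{3} + 8712\right) = 82018 \cdot \frac{25391}{3} = \frac{2082519038}{3}$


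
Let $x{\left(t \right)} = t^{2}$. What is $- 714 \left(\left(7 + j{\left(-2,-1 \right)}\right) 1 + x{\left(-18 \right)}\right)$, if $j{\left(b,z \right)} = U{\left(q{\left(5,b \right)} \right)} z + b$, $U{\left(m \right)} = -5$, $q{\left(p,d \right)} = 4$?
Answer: $-238476$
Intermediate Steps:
$j{\left(b,z \right)} = b - 5 z$ ($j{\left(b,z \right)} = - 5 z + b = b - 5 z$)
$- 714 \left(\left(7 + j{\left(-2,-1 \right)}\right) 1 + x{\left(-18 \right)}\right) = - 714 \left(\left(7 - -3\right) 1 + \left(-18\right)^{2}\right) = - 714 \left(\left(7 + \left(-2 + 5\right)\right) 1 + 324\right) = - 714 \left(\left(7 + 3\right) 1 + 324\right) = - 714 \left(10 \cdot 1 + 324\right) = - 714 \left(10 + 324\right) = \left(-714\right) 334 = -238476$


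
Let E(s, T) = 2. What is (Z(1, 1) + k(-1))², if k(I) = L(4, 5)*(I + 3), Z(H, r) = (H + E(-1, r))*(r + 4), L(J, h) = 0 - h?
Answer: 25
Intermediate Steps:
L(J, h) = -h
Z(H, r) = (2 + H)*(4 + r) (Z(H, r) = (H + 2)*(r + 4) = (2 + H)*(4 + r))
k(I) = -15 - 5*I (k(I) = (-1*5)*(I + 3) = -5*(3 + I) = -15 - 5*I)
(Z(1, 1) + k(-1))² = ((8 + 2*1 + 4*1 + 1*1) + (-15 - 5*(-1)))² = ((8 + 2 + 4 + 1) + (-15 + 5))² = (15 - 10)² = 5² = 25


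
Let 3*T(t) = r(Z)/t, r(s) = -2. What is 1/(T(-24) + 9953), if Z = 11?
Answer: 36/358309 ≈ 0.00010047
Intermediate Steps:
T(t) = -2/(3*t) (T(t) = (-2/t)/3 = -2/(3*t))
1/(T(-24) + 9953) = 1/(-2/3/(-24) + 9953) = 1/(-2/3*(-1/24) + 9953) = 1/(1/36 + 9953) = 1/(358309/36) = 36/358309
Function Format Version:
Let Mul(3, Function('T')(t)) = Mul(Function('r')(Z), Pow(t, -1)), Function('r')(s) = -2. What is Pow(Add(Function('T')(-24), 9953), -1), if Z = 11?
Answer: Rational(36, 358309) ≈ 0.00010047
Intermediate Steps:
Function('T')(t) = Mul(Rational(-2, 3), Pow(t, -1)) (Function('T')(t) = Mul(Rational(1, 3), Mul(-2, Pow(t, -1))) = Mul(Rational(-2, 3), Pow(t, -1)))
Pow(Add(Function('T')(-24), 9953), -1) = Pow(Add(Mul(Rational(-2, 3), Pow(-24, -1)), 9953), -1) = Pow(Add(Mul(Rational(-2, 3), Rational(-1, 24)), 9953), -1) = Pow(Add(Rational(1, 36), 9953), -1) = Pow(Rational(358309, 36), -1) = Rational(36, 358309)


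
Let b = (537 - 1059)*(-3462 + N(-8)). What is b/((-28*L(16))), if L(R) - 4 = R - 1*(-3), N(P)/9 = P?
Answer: -461187/161 ≈ -2864.5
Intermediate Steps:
N(P) = 9*P
L(R) = 7 + R (L(R) = 4 + (R - 1*(-3)) = 4 + (R + 3) = 4 + (3 + R) = 7 + R)
b = 1844748 (b = (537 - 1059)*(-3462 + 9*(-8)) = -522*(-3462 - 72) = -522*(-3534) = 1844748)
b/((-28*L(16))) = 1844748/((-28*(7 + 16))) = 1844748/((-28*23)) = 1844748/(-644) = 1844748*(-1/644) = -461187/161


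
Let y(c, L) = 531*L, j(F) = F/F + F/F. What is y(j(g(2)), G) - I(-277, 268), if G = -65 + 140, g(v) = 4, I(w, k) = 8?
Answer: 39817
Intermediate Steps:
G = 75
j(F) = 2 (j(F) = 1 + 1 = 2)
y(j(g(2)), G) - I(-277, 268) = 531*75 - 1*8 = 39825 - 8 = 39817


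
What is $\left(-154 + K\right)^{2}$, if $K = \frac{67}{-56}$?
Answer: $\frac{75533481}{3136} \approx 24086.0$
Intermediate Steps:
$K = - \frac{67}{56}$ ($K = 67 \left(- \frac{1}{56}\right) = - \frac{67}{56} \approx -1.1964$)
$\left(-154 + K\right)^{2} = \left(-154 - \frac{67}{56}\right)^{2} = \left(- \frac{8691}{56}\right)^{2} = \frac{75533481}{3136}$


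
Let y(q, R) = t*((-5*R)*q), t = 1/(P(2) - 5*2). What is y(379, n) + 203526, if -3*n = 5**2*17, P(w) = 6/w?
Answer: 3468671/21 ≈ 1.6517e+5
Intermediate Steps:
t = -1/7 (t = 1/(6/2 - 5*2) = 1/(6*(1/2) - 10) = 1/(3 - 10) = 1/(-7) = -1/7 ≈ -0.14286)
n = -425/3 (n = -5**2*17/3 = -25*17/3 = -1/3*425 = -425/3 ≈ -141.67)
y(q, R) = 5*R*q/7 (y(q, R) = -(-5*R)*q/7 = -(-5)*R*q/7 = 5*R*q/7)
y(379, n) + 203526 = (5/7)*(-425/3)*379 + 203526 = -805375/21 + 203526 = 3468671/21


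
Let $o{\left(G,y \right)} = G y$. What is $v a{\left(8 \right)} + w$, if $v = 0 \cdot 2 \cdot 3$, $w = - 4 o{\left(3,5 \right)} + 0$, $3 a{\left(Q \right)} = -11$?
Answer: $-60$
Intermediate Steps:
$a{\left(Q \right)} = - \frac{11}{3}$ ($a{\left(Q \right)} = \frac{1}{3} \left(-11\right) = - \frac{11}{3}$)
$w = -60$ ($w = - 4 \cdot 3 \cdot 5 + 0 = \left(-4\right) 15 + 0 = -60 + 0 = -60$)
$v = 0$ ($v = 0 \cdot 3 = 0$)
$v a{\left(8 \right)} + w = 0 \left(- \frac{11}{3}\right) - 60 = 0 - 60 = -60$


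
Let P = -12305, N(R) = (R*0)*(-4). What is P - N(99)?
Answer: -12305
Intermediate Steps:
N(R) = 0 (N(R) = 0*(-4) = 0)
P - N(99) = -12305 - 1*0 = -12305 + 0 = -12305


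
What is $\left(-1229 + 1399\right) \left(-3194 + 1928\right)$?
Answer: $-215220$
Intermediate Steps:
$\left(-1229 + 1399\right) \left(-3194 + 1928\right) = 170 \left(-1266\right) = -215220$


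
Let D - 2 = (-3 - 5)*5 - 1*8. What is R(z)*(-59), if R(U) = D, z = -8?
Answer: 2714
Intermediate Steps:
D = -46 (D = 2 + ((-3 - 5)*5 - 1*8) = 2 + (-8*5 - 8) = 2 + (-40 - 8) = 2 - 48 = -46)
R(U) = -46
R(z)*(-59) = -46*(-59) = 2714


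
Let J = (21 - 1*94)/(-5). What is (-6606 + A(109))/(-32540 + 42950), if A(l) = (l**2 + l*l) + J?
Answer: 85853/52050 ≈ 1.6494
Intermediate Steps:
J = 73/5 (J = (21 - 94)*(-1/5) = -73*(-1/5) = 73/5 ≈ 14.600)
A(l) = 73/5 + 2*l**2 (A(l) = (l**2 + l*l) + 73/5 = (l**2 + l**2) + 73/5 = 2*l**2 + 73/5 = 73/5 + 2*l**2)
(-6606 + A(109))/(-32540 + 42950) = (-6606 + (73/5 + 2*109**2))/(-32540 + 42950) = (-6606 + (73/5 + 2*11881))/10410 = (-6606 + (73/5 + 23762))*(1/10410) = (-6606 + 118883/5)*(1/10410) = (85853/5)*(1/10410) = 85853/52050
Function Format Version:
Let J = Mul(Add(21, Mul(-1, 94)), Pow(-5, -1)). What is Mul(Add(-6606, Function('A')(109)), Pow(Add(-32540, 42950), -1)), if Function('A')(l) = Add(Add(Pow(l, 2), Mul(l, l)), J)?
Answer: Rational(85853, 52050) ≈ 1.6494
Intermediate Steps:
J = Rational(73, 5) (J = Mul(Add(21, -94), Rational(-1, 5)) = Mul(-73, Rational(-1, 5)) = Rational(73, 5) ≈ 14.600)
Function('A')(l) = Add(Rational(73, 5), Mul(2, Pow(l, 2))) (Function('A')(l) = Add(Add(Pow(l, 2), Mul(l, l)), Rational(73, 5)) = Add(Add(Pow(l, 2), Pow(l, 2)), Rational(73, 5)) = Add(Mul(2, Pow(l, 2)), Rational(73, 5)) = Add(Rational(73, 5), Mul(2, Pow(l, 2))))
Mul(Add(-6606, Function('A')(109)), Pow(Add(-32540, 42950), -1)) = Mul(Add(-6606, Add(Rational(73, 5), Mul(2, Pow(109, 2)))), Pow(Add(-32540, 42950), -1)) = Mul(Add(-6606, Add(Rational(73, 5), Mul(2, 11881))), Pow(10410, -1)) = Mul(Add(-6606, Add(Rational(73, 5), 23762)), Rational(1, 10410)) = Mul(Add(-6606, Rational(118883, 5)), Rational(1, 10410)) = Mul(Rational(85853, 5), Rational(1, 10410)) = Rational(85853, 52050)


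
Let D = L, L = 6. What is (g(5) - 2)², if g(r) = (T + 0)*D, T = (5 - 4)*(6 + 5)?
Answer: 4096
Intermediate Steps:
T = 11 (T = 1*11 = 11)
D = 6
g(r) = 66 (g(r) = (11 + 0)*6 = 11*6 = 66)
(g(5) - 2)² = (66 - 2)² = 64² = 4096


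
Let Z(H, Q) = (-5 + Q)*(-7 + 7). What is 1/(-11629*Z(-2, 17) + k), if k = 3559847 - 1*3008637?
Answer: 1/551210 ≈ 1.8142e-6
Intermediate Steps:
k = 551210 (k = 3559847 - 3008637 = 551210)
Z(H, Q) = 0 (Z(H, Q) = (-5 + Q)*0 = 0)
1/(-11629*Z(-2, 17) + k) = 1/(-11629*0 + 551210) = 1/(0 + 551210) = 1/551210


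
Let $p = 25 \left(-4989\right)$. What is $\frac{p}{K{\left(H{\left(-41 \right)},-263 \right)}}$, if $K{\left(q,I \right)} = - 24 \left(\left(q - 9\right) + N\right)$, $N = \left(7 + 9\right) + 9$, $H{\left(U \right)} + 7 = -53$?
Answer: $- \frac{41575}{352} \approx -118.11$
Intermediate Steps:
$H{\left(U \right)} = -60$ ($H{\left(U \right)} = -7 - 53 = -60$)
$N = 25$ ($N = 16 + 9 = 25$)
$K{\left(q,I \right)} = -384 - 24 q$ ($K{\left(q,I \right)} = - 24 \left(\left(q - 9\right) + 25\right) = - 24 \left(\left(-9 + q\right) + 25\right) = - 24 \left(16 + q\right) = -384 - 24 q$)
$p = -124725$
$\frac{p}{K{\left(H{\left(-41 \right)},-263 \right)}} = - \frac{124725}{-384 - -1440} = - \frac{124725}{-384 + 1440} = - \frac{124725}{1056} = \left(-124725\right) \frac{1}{1056} = - \frac{41575}{352}$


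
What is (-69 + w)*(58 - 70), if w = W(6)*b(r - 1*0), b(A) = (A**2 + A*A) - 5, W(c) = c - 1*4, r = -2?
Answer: 756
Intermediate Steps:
W(c) = -4 + c (W(c) = c - 4 = -4 + c)
b(A) = -5 + 2*A**2 (b(A) = (A**2 + A**2) - 5 = 2*A**2 - 5 = -5 + 2*A**2)
w = 6 (w = (-4 + 6)*(-5 + 2*(-2 - 1*0)**2) = 2*(-5 + 2*(-2 + 0)**2) = 2*(-5 + 2*(-2)**2) = 2*(-5 + 2*4) = 2*(-5 + 8) = 2*3 = 6)
(-69 + w)*(58 - 70) = (-69 + 6)*(58 - 70) = -63*(-12) = 756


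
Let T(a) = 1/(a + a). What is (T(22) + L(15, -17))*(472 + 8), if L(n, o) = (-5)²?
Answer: 132120/11 ≈ 12011.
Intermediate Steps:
T(a) = 1/(2*a)
L(n, o) = 25
(T(22) + L(15, -17))*(472 + 8) = ((½)/22 + 25)*(472 + 8) = ((½)*(1/22) + 25)*480 = (1/44 + 25)*480 = (1101/44)*480 = 132120/11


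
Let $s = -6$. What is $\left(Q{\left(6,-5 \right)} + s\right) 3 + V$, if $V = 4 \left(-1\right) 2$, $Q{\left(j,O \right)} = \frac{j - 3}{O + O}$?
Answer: $- \frac{269}{10} \approx -26.9$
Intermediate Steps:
$Q{\left(j,O \right)} = \frac{-3 + j}{2 O}$
$V = -8$ ($V = \left(-4\right) 2 = -8$)
$\left(Q{\left(6,-5 \right)} + s\right) 3 + V = \left(\frac{-3 + 6}{2 \left(-5\right)} - 6\right) 3 - 8 = \left(\frac{1}{2} \left(- \frac{1}{5}\right) 3 - 6\right) 3 - 8 = \left(- \frac{3}{10} - 6\right) 3 - 8 = \left(- \frac{63}{10}\right) 3 - 8 = - \frac{189}{10} - 8 = - \frac{269}{10}$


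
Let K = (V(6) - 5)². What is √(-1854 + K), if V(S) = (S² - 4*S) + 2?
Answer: 3*I*√197 ≈ 42.107*I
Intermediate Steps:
V(S) = 2 + S² - 4*S
K = 81 (K = ((2 + 6² - 4*6) - 5)² = ((2 + 36 - 24) - 5)² = (14 - 5)² = 9² = 81)
√(-1854 + K) = √(-1854 + 81) = √(-1773) = 3*I*√197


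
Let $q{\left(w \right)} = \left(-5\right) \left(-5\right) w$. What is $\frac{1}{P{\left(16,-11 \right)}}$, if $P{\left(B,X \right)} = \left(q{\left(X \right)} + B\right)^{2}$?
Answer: $\frac{1}{67081} \approx 1.4907 \cdot 10^{-5}$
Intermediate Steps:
$q{\left(w \right)} = 25 w$
$P{\left(B,X \right)} = \left(B + 25 X\right)^{2}$ ($P{\left(B,X \right)} = \left(25 X + B\right)^{2} = \left(B + 25 X\right)^{2}$)
$\frac{1}{P{\left(16,-11 \right)}} = \frac{1}{\left(16 + 25 \left(-11\right)\right)^{2}} = \frac{1}{\left(16 - 275\right)^{2}} = \frac{1}{\left(-259\right)^{2}} = \frac{1}{67081}$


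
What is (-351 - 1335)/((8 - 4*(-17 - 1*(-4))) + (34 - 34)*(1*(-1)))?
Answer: -281/10 ≈ -28.100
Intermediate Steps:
(-351 - 1335)/((8 - 4*(-17 - 1*(-4))) + (34 - 34)*(1*(-1))) = -1686/((8 - 4*(-17 + 4)) + 0*(-1)) = -1686/((8 - 4*(-13)) + 0) = -1686/((8 + 52) + 0) = -1686/(60 + 0) = -1686/60 = -1686*1/60 = -281/10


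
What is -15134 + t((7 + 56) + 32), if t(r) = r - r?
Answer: -15134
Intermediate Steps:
t(r) = 0
-15134 + t((7 + 56) + 32) = -15134 + 0 = -15134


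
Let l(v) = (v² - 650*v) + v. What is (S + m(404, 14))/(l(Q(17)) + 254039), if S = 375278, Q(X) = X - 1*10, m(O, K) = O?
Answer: 375682/249545 ≈ 1.5055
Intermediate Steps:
Q(X) = -10 + X (Q(X) = X - 10 = -10 + X)
l(v) = v² - 649*v
(S + m(404, 14))/(l(Q(17)) + 254039) = (375278 + 404)/((-10 + 17)*(-649 + (-10 + 17)) + 254039) = 375682/(7*(-649 + 7) + 254039) = 375682/(7*(-642) + 254039) = 375682/(-4494 + 254039) = 375682/249545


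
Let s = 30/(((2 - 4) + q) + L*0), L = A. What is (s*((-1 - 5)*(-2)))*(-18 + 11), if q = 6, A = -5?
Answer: -630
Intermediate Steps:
L = -5
s = 15/2 (s = 30/(((2 - 4) + 6) - 5*0) = 30/((-2 + 6) + 0) = 30/(4 + 0) = 30/4 = 30*(¼) = 15/2 ≈ 7.5000)
(s*((-1 - 5)*(-2)))*(-18 + 11) = (15*((-1 - 5)*(-2))/2)*(-18 + 11) = (15*(-6*(-2))/2)*(-7) = ((15/2)*12)*(-7) = 90*(-7) = -630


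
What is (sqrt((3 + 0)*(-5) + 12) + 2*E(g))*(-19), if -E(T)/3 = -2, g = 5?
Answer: -228 - 19*I*sqrt(3) ≈ -228.0 - 32.909*I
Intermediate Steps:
E(T) = 6 (E(T) = -3*(-2) = 6)
(sqrt((3 + 0)*(-5) + 12) + 2*E(g))*(-19) = (sqrt((3 + 0)*(-5) + 12) + 2*6)*(-19) = (sqrt(3*(-5) + 12) + 12)*(-19) = (sqrt(-15 + 12) + 12)*(-19) = (sqrt(-3) + 12)*(-19) = (I*sqrt(3) + 12)*(-19) = (12 + I*sqrt(3))*(-19) = -228 - 19*I*sqrt(3)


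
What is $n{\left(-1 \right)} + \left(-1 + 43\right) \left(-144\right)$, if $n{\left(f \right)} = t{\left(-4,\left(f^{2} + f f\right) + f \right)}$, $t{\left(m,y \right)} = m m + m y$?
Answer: $-6036$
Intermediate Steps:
$t{\left(m,y \right)} = m^{2} + m y$
$n{\left(f \right)} = 16 - 8 f^{2} - 4 f$ ($n{\left(f \right)} = - 4 \left(-4 + \left(\left(f^{2} + f f\right) + f\right)\right) = - 4 \left(-4 + \left(\left(f^{2} + f^{2}\right) + f\right)\right) = - 4 \left(-4 + \left(2 f^{2} + f\right)\right) = - 4 \left(-4 + \left(f + 2 f^{2}\right)\right) = - 4 \left(-4 + f + 2 f^{2}\right) = 16 - 8 f^{2} - 4 f$)
$n{\left(-1 \right)} + \left(-1 + 43\right) \left(-144\right) = \left(16 - - 4 \left(1 + 2 \left(-1\right)\right)\right) + \left(-1 + 43\right) \left(-144\right) = \left(16 - - 4 \left(1 - 2\right)\right) + 42 \left(-144\right) = \left(16 - \left(-4\right) \left(-1\right)\right) - 6048 = \left(16 - 4\right) - 6048 = 12 - 6048 = -6036$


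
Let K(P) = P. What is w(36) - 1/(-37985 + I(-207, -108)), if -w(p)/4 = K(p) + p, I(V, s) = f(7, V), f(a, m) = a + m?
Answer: -10997279/38185 ≈ -288.00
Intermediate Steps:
I(V, s) = 7 + V
w(p) = -8*p (w(p) = -4*(p + p) = -8*p)
w(36) - 1/(-37985 + I(-207, -108)) = -8*36 - 1/(-37985 + (7 - 207)) = -288 - 1/(-37985 - 200) = -288 - 1/(-38185) = -288 - 1*(-1/38185) = -288 + 1/38185 = -10997279/38185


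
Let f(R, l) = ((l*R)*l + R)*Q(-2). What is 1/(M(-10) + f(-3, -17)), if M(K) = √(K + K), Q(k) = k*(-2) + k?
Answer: -87/151381 - I*√5/1513810 ≈ -0.00057471 - 1.4771e-6*I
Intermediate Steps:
Q(k) = -k (Q(k) = -2*k + k = -k)
M(K) = √2*√K (M(K) = √(2*K) = √2*√K)
f(R, l) = 2*R + 2*R*l² (f(R, l) = ((l*R)*l + R)*(-1*(-2)) = ((R*l)*l + R)*2 = (R*l² + R)*2 = (R + R*l²)*2 = 2*R + 2*R*l²)
1/(M(-10) + f(-3, -17)) = 1/(√2*√(-10) + 2*(-3)*(1 + (-17)²)) = 1/(√2*(I*√10) + 2*(-3)*(1 + 289)) = 1/(2*I*√5 + 2*(-3)*290) = 1/(2*I*√5 - 1740) = 1/(-1740 + 2*I*√5)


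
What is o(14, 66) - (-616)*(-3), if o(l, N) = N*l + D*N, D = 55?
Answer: 2706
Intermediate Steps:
o(l, N) = 55*N + N*l (o(l, N) = N*l + 55*N = 55*N + N*l)
o(14, 66) - (-616)*(-3) = 66*(55 + 14) - (-616)*(-3) = 66*69 - 1*1848 = 4554 - 1848 = 2706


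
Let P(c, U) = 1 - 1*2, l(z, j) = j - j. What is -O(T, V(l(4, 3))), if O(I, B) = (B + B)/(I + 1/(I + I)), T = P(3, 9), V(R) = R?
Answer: 0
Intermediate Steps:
l(z, j) = 0
P(c, U) = -1 (P(c, U) = 1 - 2 = -1)
T = -1
O(I, B) = 2*B/(I + 1/(2*I)) (O(I, B) = (2*B)/(I + 1/(2*I)) = 2*B/(I + 1/(2*I)))
-O(T, V(l(4, 3))) = -4*0*(-1)/(1 + 2*(-1)²) = -4*0*(-1)/(1 + 2*1) = -4*0*(-1)/(1 + 2) = -4*0*(-1)/3 = -1*0 = 0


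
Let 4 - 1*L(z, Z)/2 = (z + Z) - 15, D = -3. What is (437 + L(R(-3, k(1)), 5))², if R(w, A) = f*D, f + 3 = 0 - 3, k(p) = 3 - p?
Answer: 184041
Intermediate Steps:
f = -6 (f = -3 + (0 - 3) = -3 - 3 = -6)
R(w, A) = 18 (R(w, A) = -6*(-3) = 18)
L(z, Z) = 38 - 2*Z - 2*z (L(z, Z) = 8 - 2*((z + Z) - 15) = 8 - 2*((Z + z) - 15) = 8 - 2*(-15 + Z + z) = 8 + (30 - 2*Z - 2*z) = 38 - 2*Z - 2*z)
(437 + L(R(-3, k(1)), 5))² = (437 + (38 - 2*5 - 2*18))² = (437 + (38 - 10 - 36))² = (437 - 8)² = 429² = 184041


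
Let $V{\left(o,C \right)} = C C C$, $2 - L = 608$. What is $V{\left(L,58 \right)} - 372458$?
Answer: $-177346$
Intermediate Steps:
$L = -606$ ($L = 2 - 608 = -606$)
$V{\left(o,C \right)} = C^{3}$ ($V{\left(o,C \right)} = C^{2} C = C^{3}$)
$V{\left(L,58 \right)} - 372458 = 58^{3} - 372458 = 195112 - 372458 = -177346$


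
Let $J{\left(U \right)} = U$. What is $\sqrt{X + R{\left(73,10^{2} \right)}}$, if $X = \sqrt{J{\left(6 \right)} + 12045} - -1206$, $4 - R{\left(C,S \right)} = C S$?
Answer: $\sqrt{-6090 + 3 \sqrt{1339}} \approx 77.332 i$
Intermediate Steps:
$R{\left(C,S \right)} = 4 - C S$
$X = 1206 + 3 \sqrt{1339}$ ($X = \sqrt{6 + 12045} - -1206 = \sqrt{12051} + 1206 = 3 \sqrt{1339} + 1206 = 1206 + 3 \sqrt{1339} \approx 1315.8$)
$\sqrt{X + R{\left(73,10^{2} \right)}} = \sqrt{\left(1206 + 3 \sqrt{1339}\right) + \left(4 - 73 \cdot 10^{2}\right)} = \sqrt{\left(1206 + 3 \sqrt{1339}\right) + \left(4 - 73 \cdot 100\right)} = \sqrt{\left(1206 + 3 \sqrt{1339}\right) + \left(4 - 7300\right)} = \sqrt{\left(1206 + 3 \sqrt{1339}\right) - 7296} = \sqrt{-6090 + 3 \sqrt{1339}}$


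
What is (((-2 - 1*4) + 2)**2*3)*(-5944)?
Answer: -285312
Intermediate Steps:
(((-2 - 1*4) + 2)**2*3)*(-5944) = (((-2 - 4) + 2)**2*3)*(-5944) = ((-6 + 2)**2*3)*(-5944) = ((-4)**2*3)*(-5944) = (16*3)*(-5944) = 48*(-5944) = -285312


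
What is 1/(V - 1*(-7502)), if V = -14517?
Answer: -1/7015 ≈ -0.00014255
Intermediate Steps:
1/(V - 1*(-7502)) = 1/(-14517 - 1*(-7502)) = 1/(-14517 + 7502) = 1/(-7015) = -1/7015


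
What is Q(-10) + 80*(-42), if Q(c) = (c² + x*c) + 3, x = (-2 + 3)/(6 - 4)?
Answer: -3262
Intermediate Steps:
x = ½ (x = 1/2 = 1*(½) = ½ ≈ 0.50000)
Q(c) = 3 + c² + c/2 (Q(c) = (c² + c/2) + 3 = 3 + c² + c/2)
Q(-10) + 80*(-42) = (3 + (-10)² + (½)*(-10)) + 80*(-42) = (3 + 100 - 5) - 3360 = 98 - 3360 = -3262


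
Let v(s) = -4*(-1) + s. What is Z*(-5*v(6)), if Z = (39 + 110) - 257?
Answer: 5400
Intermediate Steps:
v(s) = 4 + s
Z = -108 (Z = 149 - 257 = -108)
Z*(-5*v(6)) = -(-540)*(4 + 6) = -(-540)*10 = -108*(-50) = 5400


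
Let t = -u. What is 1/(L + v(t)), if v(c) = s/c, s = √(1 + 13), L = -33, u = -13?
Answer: -5577/184027 - 13*√14/184027 ≈ -0.030570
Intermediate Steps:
t = 13 (t = -1*(-13) = 13)
s = √14 ≈ 3.7417
v(c) = √14/c
1/(L + v(t)) = 1/(-33 + √14/13)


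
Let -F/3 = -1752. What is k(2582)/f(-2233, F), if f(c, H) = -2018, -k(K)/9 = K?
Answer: 11619/1009 ≈ 11.515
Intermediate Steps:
F = 5256 (F = -3*(-1752) = 5256)
k(K) = -9*K
k(2582)/f(-2233, F) = -9*2582/(-2018) = -23238*(-1/2018) = 11619/1009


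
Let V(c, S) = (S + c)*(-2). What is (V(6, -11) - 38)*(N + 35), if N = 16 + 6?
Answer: -1596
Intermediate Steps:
V(c, S) = -2*S - 2*c
N = 22
(V(6, -11) - 38)*(N + 35) = ((-2*(-11) - 2*6) - 38)*(22 + 35) = ((22 - 12) - 38)*57 = (10 - 38)*57 = -28*57 = -1596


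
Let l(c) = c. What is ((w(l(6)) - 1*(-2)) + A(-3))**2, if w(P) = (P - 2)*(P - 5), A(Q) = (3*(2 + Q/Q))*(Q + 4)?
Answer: 225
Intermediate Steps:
A(Q) = 36 + 9*Q (A(Q) = (3*(2 + 1))*(4 + Q) = (3*3)*(4 + Q) = 9*(4 + Q) = 36 + 9*Q)
w(P) = (-5 + P)*(-2 + P) (w(P) = (-2 + P)*(-5 + P) = (-5 + P)*(-2 + P))
((w(l(6)) - 1*(-2)) + A(-3))**2 = (((10 + 6**2 - 7*6) - 1*(-2)) + (36 + 9*(-3)))**2 = (((10 + 36 - 42) + 2) + (36 - 27))**2 = ((4 + 2) + 9)**2 = (6 + 9)**2 = 15**2 = 225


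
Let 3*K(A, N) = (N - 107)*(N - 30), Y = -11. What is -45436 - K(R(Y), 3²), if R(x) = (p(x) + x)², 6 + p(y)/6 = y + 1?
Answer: -46122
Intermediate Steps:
p(y) = -30 + 6*y (p(y) = -36 + 6*(y + 1) = -36 + 6*(1 + y) = -36 + (6 + 6*y) = -30 + 6*y)
R(x) = (-30 + 7*x)² (R(x) = ((-30 + 6*x) + x)² = (-30 + 7*x)²)
K(A, N) = (-107 + N)*(-30 + N)/3 (K(A, N) = ((N - 107)*(N - 30))/3 = ((-107 + N)*(-30 + N))/3 = (-107 + N)*(-30 + N)/3)
-45436 - K(R(Y), 3²) = -45436 - (1070 - 137/3*3² + (3²)²/3) = -45436 - (1070 - 137/3*9 + (⅓)*9²) = -45436 - (1070 - 411 + (⅓)*81) = -45436 - (1070 - 411 + 27) = -45436 - 1*686 = -45436 - 686 = -46122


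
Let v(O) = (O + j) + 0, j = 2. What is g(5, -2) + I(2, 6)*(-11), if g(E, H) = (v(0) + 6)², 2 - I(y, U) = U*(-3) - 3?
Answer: -189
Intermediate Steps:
v(O) = 2 + O (v(O) = (O + 2) + 0 = (2 + O) + 0 = 2 + O)
I(y, U) = 5 + 3*U (I(y, U) = 2 - (U*(-3) - 3) = 2 - (-3*U - 3) = 2 - (-3 - 3*U) = 2 + (3 + 3*U) = 5 + 3*U)
g(E, H) = 64 (g(E, H) = ((2 + 0) + 6)² = (2 + 6)² = 8² = 64)
g(5, -2) + I(2, 6)*(-11) = 64 + (5 + 3*6)*(-11) = 64 + (5 + 18)*(-11) = 64 + 23*(-11) = 64 - 253 = -189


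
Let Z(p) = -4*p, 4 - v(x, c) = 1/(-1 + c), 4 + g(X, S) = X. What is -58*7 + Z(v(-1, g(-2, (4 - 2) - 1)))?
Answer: -2958/7 ≈ -422.57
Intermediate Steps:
g(X, S) = -4 + X
v(x, c) = 4 - 1/(-1 + c)
-58*7 + Z(v(-1, g(-2, (4 - 2) - 1))) = -58*7 - 4*(-5 + 4*(-4 - 2))/(-1 + (-4 - 2)) = -406 - 4*(-5 + 4*(-6))/(-1 - 6) = -406 - 4*(-5 - 24)/(-7) = -406 - (-4)*(-29)/7 = -406 - 4*29/7 = -406 - 116/7 = -2958/7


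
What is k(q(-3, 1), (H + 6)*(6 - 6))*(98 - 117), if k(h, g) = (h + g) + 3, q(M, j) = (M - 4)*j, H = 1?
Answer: 76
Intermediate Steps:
q(M, j) = j*(-4 + M) (q(M, j) = (-4 + M)*j = j*(-4 + M))
k(h, g) = 3 + g + h (k(h, g) = (g + h) + 3 = 3 + g + h)
k(q(-3, 1), (H + 6)*(6 - 6))*(98 - 117) = (3 + (1 + 6)*(6 - 6) + 1*(-4 - 3))*(98 - 117) = (3 + 7*0 + 1*(-7))*(-19) = (3 + 0 - 7)*(-19) = -4*(-19) = 76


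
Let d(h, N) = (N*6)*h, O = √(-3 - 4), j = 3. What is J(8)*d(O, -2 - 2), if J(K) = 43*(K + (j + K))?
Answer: -19608*I*√7 ≈ -51878.0*I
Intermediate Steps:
J(K) = 129 + 86*K (J(K) = 43*(K + (3 + K)) = 43*(3 + 2*K) = 129 + 86*K)
O = I*√7 (O = √(-7) = I*√7 ≈ 2.6458*I)
d(h, N) = 6*N*h (d(h, N) = (6*N)*h = 6*N*h)
J(8)*d(O, -2 - 2) = (129 + 86*8)*(6*(-2 - 2)*(I*√7)) = (129 + 688)*(6*(-4)*(I*√7)) = 817*(-24*I*√7) = -19608*I*√7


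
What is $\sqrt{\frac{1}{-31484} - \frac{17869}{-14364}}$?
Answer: $\frac{\sqrt{110423596857483}}{9421587} \approx 1.1153$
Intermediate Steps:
$\sqrt{\frac{1}{-31484} - \frac{17869}{-14364}} = \sqrt{- \frac{1}{31484} - - \frac{17869}{14364}} = \sqrt{- \frac{1}{31484} + \frac{17869}{14364}} = \sqrt{\frac{35160827}{28264761}} = \frac{\sqrt{110423596857483}}{9421587}$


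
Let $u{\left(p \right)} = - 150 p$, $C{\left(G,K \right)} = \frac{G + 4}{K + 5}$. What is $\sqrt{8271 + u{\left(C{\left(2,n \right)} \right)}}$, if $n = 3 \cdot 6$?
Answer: $\frac{3 \sqrt{483851}}{23} \approx 90.73$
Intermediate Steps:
$n = 18$
$C{\left(G,K \right)} = \frac{4 + G}{5 + K}$
$\sqrt{8271 + u{\left(C{\left(2,n \right)} \right)}} = \sqrt{8271 - 150 \frac{4 + 2}{5 + 18}} = \sqrt{8271 - 150 \cdot \frac{1}{23} \cdot 6} = \sqrt{8271 - \frac{900}{23}} = \sqrt{\frac{189333}{23}} = \frac{3 \sqrt{483851}}{23}$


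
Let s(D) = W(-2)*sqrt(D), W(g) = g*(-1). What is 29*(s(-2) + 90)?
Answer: 2610 + 58*I*sqrt(2) ≈ 2610.0 + 82.024*I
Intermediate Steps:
W(g) = -g
s(D) = 2*sqrt(D) (s(D) = (-1*(-2))*sqrt(D) = 2*sqrt(D))
29*(s(-2) + 90) = 29*(2*sqrt(-2) + 90) = 29*(2*(I*sqrt(2)) + 90) = 29*(2*I*sqrt(2) + 90) = 29*(90 + 2*I*sqrt(2)) = 2610 + 58*I*sqrt(2)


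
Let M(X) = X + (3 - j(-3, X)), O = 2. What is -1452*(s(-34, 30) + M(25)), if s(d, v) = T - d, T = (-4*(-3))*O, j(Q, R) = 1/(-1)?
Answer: -126324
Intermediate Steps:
j(Q, R) = -1
T = 24 (T = -4*(-3)*2 = 12*2 = 24)
M(X) = 4 + X (M(X) = X + (3 - 1*(-1)) = X + (3 + 1) = X + 4 = 4 + X)
s(d, v) = 24 - d
-1452*(s(-34, 30) + M(25)) = -1452*((24 - 1*(-34)) + (4 + 25)) = -1452*((24 + 34) + 29) = -1452*(58 + 29) = -1452*87 = -126324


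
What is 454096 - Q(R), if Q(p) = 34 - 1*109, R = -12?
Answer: 454171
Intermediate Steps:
Q(p) = -75 (Q(p) = 34 - 109 = -75)
454096 - Q(R) = 454096 - 1*(-75) = 454096 + 75 = 454171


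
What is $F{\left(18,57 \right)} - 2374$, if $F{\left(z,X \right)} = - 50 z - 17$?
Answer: $-3291$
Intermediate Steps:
$F{\left(z,X \right)} = -17 - 50 z$
$F{\left(18,57 \right)} - 2374 = \left(-17 - 900\right) - 2374 = -917 - 2374 = -3291$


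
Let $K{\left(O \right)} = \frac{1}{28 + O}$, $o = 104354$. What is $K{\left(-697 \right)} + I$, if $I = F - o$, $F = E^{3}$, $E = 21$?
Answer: $- \frac{63617218}{669} \approx -95093.0$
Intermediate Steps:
$F = 9261$ ($F = 21^{3} = 9261$)
$I = -95093$ ($I = 9261 - 104354 = -95093$)
$K{\left(-697 \right)} + I = \frac{1}{28 - 697} - 95093 = \frac{1}{-669} - 95093 = - \frac{1}{669} - 95093 = - \frac{63617218}{669}$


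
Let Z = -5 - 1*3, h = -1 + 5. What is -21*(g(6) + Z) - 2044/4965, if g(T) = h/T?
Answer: 762566/4965 ≈ 153.59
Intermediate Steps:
h = 4
Z = -8 (Z = -5 - 3 = -8)
g(T) = 4/T
-21*(g(6) + Z) - 2044/4965 = -21*(4/6 - 8) - 2044/4965 = -21*(4*(1/6) - 8) - 2044/4965 = -21*(2/3 - 8) - 1*2044/4965 = -21*(-22/3) - 2044/4965 = 154 - 2044/4965 = 762566/4965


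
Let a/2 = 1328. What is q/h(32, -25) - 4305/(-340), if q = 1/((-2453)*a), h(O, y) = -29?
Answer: 40669307465/3211977824 ≈ 12.662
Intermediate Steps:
a = 2656 (a = 2*1328 = 2656)
q = -1/6515168 (q = 1/(-2453*2656) = -1/2453*1/2656 = -1/6515168 ≈ -1.5349e-7)
q/h(32, -25) - 4305/(-340) = -1/6515168/(-29) - 4305/(-340) = -1/6515168*(-1/29) - 4305*(-1/340) = 1/188939872 + 861/68 = 40669307465/3211977824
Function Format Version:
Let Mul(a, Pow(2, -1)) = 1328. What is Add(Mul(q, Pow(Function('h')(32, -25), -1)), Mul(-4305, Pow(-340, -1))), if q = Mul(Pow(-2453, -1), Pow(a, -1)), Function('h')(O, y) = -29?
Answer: Rational(40669307465, 3211977824) ≈ 12.662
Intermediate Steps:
a = 2656 (a = Mul(2, 1328) = 2656)
q = Rational(-1, 6515168) (q = Mul(Pow(-2453, -1), Pow(2656, -1)) = Mul(Rational(-1, 2453), Rational(1, 2656)) = Rational(-1, 6515168) ≈ -1.5349e-7)
Add(Mul(q, Pow(Function('h')(32, -25), -1)), Mul(-4305, Pow(-340, -1))) = Add(Mul(Rational(-1, 6515168), Pow(-29, -1)), Mul(-4305, Pow(-340, -1))) = Add(Mul(Rational(-1, 6515168), Rational(-1, 29)), Mul(-4305, Rational(-1, 340))) = Add(Rational(1, 188939872), Rational(861, 68)) = Rational(40669307465, 3211977824)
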